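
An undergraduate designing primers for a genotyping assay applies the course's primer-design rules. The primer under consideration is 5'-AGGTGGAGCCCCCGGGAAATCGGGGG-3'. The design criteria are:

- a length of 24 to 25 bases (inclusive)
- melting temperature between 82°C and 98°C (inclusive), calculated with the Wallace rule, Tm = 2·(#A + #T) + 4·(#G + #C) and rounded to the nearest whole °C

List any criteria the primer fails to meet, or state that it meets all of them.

Fails: length.

Base counts: A=5, T=2, G=13, C=6 (length 26).
length: length 26, outside 24–25 ✗
Tm: Tm = 2·7 + 4·19 = 90°C ✓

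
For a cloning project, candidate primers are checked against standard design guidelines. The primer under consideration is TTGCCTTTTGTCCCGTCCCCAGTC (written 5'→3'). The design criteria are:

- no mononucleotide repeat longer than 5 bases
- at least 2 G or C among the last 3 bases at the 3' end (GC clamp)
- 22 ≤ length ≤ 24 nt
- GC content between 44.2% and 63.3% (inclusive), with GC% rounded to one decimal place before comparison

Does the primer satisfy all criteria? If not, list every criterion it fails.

Base counts: A=1, T=9, G=4, C=10 (length 24).
homopolymer run: longest run = 4 ✓
GC clamp: 3' end GTC has 2 G/C ✓
length: length 24 ✓
GC content: GC 14/24 = 58.3% ✓

Meets all criteria.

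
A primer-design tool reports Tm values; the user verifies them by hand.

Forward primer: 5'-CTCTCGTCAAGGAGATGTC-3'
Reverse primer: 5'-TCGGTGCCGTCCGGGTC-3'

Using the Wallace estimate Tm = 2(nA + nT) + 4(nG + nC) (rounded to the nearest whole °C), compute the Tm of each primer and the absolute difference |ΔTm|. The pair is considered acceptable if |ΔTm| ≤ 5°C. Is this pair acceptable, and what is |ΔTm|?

|ΔTm| = 2°C; the pair is acceptable.

Forward: A=4 T=5 G=5 C=5 → Tm = 2·9 + 4·10 = 58°C.
Reverse: A=0 T=4 G=7 C=6 → Tm = 2·4 + 4·13 = 60°C.
|ΔTm| = |58 − 60| = 2°C, ≤ 5°C.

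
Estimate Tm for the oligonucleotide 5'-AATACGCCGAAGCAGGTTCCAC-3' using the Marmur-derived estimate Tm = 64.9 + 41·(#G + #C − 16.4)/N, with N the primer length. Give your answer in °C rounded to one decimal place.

56.7°C

Base counts: A=7, T=3, G=5, C=7; G+C = 12, N = 22.
Tm = 64.9 + 41·(12 − 16.4)/22 = 64.9 + -180.40/22 = 56.7°C.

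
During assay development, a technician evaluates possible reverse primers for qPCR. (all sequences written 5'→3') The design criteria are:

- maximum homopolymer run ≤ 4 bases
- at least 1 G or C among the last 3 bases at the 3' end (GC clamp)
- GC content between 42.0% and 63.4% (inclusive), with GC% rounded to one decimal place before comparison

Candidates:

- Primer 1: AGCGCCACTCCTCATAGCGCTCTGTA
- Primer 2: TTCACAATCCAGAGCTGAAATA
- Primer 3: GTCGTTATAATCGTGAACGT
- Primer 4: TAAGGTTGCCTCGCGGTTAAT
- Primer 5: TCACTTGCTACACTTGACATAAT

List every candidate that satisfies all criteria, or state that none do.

Primer 1 (26 nt, A=5 T=6 G=5 C=10): longest run = 2 ✓; 3' end GTA has 1 G/C ✓; GC 15/26 = 57.7% ✓ — passes.
Primer 2 (22 nt, A=9 T=5 G=3 C=5): longest run = 3 ✓; 3' end ATA has 0 G/C, need ≥1 ✗; GC 8/22 = 36.4%, outside 42.0–63.4% ✗ — fails.
Primer 3 (20 nt, A=5 T=7 G=5 C=3): longest run = 2 ✓; 3' end CGT has 2 G/C ✓; GC 8/20 = 40.0%, outside 42.0–63.4% ✗ — fails.
Primer 4 (21 nt, A=4 T=7 G=6 C=4): longest run = 2 ✓; 3' end AAT has 0 G/C, need ≥1 ✗; GC 10/21 = 47.6% ✓ — fails.
Primer 5 (23 nt, A=7 T=8 G=2 C=6): longest run = 2 ✓; 3' end AAT has 0 G/C, need ≥1 ✗; GC 8/23 = 34.8%, outside 42.0–63.4% ✗ — fails.

Primer 1 only.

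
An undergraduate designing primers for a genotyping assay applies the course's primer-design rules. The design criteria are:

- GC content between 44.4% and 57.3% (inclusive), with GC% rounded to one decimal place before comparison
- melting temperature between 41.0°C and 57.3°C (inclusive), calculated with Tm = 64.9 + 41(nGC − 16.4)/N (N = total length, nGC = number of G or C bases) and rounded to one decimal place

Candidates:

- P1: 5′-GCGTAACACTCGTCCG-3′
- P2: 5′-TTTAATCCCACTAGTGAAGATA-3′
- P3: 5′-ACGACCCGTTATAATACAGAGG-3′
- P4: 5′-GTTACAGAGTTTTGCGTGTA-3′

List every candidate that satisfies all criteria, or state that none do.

P3 only.

P1 (16 nt, A=3 T=3 G=4 C=6): GC 10/16 = 62.5%, outside 44.4–57.3% ✗; Tm = 64.9 + 41·(10 − 16.4)/16 = 48.5°C ✓ — fails.
P2 (22 nt, A=8 T=7 G=3 C=4): GC 7/22 = 31.8%, outside 44.4–57.3% ✗; Tm = 64.9 + 41·(7 − 16.4)/22 = 47.4°C ✓ — fails.
P3 (22 nt, A=8 T=4 G=5 C=5): GC 10/22 = 45.5% ✓; Tm = 64.9 + 41·(10 − 16.4)/22 = 53.0°C ✓ — passes.
P4 (20 nt, A=4 T=8 G=6 C=2): GC 8/20 = 40.0%, outside 44.4–57.3% ✗; Tm = 64.9 + 41·(8 − 16.4)/20 = 47.7°C ✓ — fails.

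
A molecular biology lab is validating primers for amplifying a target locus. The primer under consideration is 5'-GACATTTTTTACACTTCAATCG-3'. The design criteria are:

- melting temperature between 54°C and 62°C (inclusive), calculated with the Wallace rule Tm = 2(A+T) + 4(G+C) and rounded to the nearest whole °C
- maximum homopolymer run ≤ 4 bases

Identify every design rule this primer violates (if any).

Base counts: A=6, T=9, G=2, C=5 (length 22).
Tm: Tm = 2·15 + 4·7 = 58°C ✓
homopolymer run: longest run = 6, exceeds 4 ✗

Fails: homopolymer run.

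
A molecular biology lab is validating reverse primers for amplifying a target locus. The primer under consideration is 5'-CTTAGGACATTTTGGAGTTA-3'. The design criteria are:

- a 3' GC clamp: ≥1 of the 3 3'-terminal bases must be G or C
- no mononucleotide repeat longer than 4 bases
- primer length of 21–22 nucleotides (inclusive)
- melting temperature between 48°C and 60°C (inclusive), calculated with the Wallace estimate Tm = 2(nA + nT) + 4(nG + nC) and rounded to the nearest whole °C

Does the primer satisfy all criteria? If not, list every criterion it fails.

Fails: GC clamp, length.

Base counts: A=5, T=8, G=5, C=2 (length 20).
GC clamp: 3' end TTA has 0 G/C, need ≥1 ✗
homopolymer run: longest run = 4 ✓
length: length 20, outside 21–22 ✗
Tm: Tm = 2·13 + 4·7 = 54°C ✓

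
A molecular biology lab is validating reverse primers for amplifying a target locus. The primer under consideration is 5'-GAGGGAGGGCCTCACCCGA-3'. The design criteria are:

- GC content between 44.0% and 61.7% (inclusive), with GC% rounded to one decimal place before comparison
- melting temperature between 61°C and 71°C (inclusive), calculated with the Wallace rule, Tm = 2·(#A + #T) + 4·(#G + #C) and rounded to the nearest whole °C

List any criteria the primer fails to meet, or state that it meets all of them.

Base counts: A=4, T=1, G=8, C=6 (length 19).
GC content: GC 14/19 = 73.7%, outside 44.0–61.7% ✗
Tm: Tm = 2·5 + 4·14 = 66°C ✓

Fails: GC content.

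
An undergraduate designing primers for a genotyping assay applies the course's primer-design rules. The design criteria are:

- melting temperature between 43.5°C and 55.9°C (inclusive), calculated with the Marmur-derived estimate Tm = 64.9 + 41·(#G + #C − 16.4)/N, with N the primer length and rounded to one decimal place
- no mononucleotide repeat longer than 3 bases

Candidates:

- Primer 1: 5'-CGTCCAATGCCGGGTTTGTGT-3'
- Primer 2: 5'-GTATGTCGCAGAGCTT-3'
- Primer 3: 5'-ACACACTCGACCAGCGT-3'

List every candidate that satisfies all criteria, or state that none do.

Primer 3 only.

Primer 1 (21 nt, A=2 T=7 G=7 C=5): Tm = 64.9 + 41·(12 − 16.4)/21 = 56.3°C, outside 43.5–55.9°C ✗; longest run = 3 ✓ — fails.
Primer 2 (16 nt, A=3 T=5 G=5 C=3): Tm = 64.9 + 41·(8 − 16.4)/16 = 43.4°C, outside 43.5–55.9°C ✗; longest run = 2 ✓ — fails.
Primer 3 (17 nt, A=5 T=2 G=3 C=7): Tm = 64.9 + 41·(10 − 16.4)/17 = 49.5°C ✓; longest run = 2 ✓ — passes.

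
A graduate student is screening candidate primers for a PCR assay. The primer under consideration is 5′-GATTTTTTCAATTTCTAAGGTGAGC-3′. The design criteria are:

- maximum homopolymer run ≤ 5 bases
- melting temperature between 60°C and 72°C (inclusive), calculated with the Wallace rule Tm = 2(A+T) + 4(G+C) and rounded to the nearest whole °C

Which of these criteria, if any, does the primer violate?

Base counts: A=6, T=11, G=5, C=3 (length 25).
homopolymer run: longest run = 6, exceeds 5 ✗
Tm: Tm = 2·17 + 4·8 = 66°C ✓

Fails: homopolymer run.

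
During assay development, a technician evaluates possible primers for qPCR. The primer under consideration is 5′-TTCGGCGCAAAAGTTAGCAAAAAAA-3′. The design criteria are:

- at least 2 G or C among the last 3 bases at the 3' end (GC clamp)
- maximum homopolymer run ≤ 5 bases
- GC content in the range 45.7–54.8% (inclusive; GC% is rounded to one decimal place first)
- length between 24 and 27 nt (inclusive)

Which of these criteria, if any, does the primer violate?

Fails: GC clamp, homopolymer run, GC content.

Base counts: A=12, T=4, G=5, C=4 (length 25).
GC clamp: 3' end AAA has 0 G/C, need ≥2 ✗
homopolymer run: longest run = 7, exceeds 5 ✗
GC content: GC 9/25 = 36.0%, outside 45.7–54.8% ✗
length: length 25 ✓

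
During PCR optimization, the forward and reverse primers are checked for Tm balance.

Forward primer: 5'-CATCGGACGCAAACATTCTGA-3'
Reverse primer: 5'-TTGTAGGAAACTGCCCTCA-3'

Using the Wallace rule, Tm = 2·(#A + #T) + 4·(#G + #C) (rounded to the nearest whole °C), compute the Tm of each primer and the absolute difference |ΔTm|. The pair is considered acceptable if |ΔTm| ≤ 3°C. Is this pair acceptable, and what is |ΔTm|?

|ΔTm| = 6°C; the pair is not acceptable.

Forward: A=7 T=4 G=4 C=6 → Tm = 2·11 + 4·10 = 62°C.
Reverse: A=5 T=5 G=4 C=5 → Tm = 2·10 + 4·9 = 56°C.
|ΔTm| = |62 − 56| = 6°C, > 3°C.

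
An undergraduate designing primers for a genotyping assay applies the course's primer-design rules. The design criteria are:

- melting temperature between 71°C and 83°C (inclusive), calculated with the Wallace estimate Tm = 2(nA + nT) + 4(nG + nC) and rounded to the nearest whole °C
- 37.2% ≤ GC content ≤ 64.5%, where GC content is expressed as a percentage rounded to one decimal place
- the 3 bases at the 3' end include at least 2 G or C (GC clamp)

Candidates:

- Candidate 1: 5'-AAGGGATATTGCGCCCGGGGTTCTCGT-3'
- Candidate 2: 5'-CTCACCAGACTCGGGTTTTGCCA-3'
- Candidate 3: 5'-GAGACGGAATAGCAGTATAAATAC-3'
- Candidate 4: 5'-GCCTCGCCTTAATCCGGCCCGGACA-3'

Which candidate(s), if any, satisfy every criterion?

Candidate 2 only.

Candidate 1 (27 nt, A=4 T=7 G=10 C=6): Tm = 2·11 + 4·16 = 86°C, outside 71–83°C ✗; GC 16/27 = 59.3% ✓; 3' end CGT has 2 G/C ✓ — fails.
Candidate 2 (23 nt, A=4 T=6 G=5 C=8): Tm = 2·10 + 4·13 = 72°C ✓; GC 13/23 = 56.5% ✓; 3' end CCA has 2 G/C ✓ — passes.
Candidate 3 (24 nt, A=11 T=4 G=6 C=3): Tm = 2·15 + 4·9 = 66°C, outside 71–83°C ✗; GC 9/24 = 37.5% ✓; 3' end TAC has 1 G/C, need ≥2 ✗ — fails.
Candidate 4 (25 nt, A=4 T=4 G=6 C=11): Tm = 2·8 + 4·17 = 84°C, outside 71–83°C ✗; GC 17/25 = 68.0%, outside 37.2–64.5% ✗; 3' end ACA has 1 G/C, need ≥2 ✗ — fails.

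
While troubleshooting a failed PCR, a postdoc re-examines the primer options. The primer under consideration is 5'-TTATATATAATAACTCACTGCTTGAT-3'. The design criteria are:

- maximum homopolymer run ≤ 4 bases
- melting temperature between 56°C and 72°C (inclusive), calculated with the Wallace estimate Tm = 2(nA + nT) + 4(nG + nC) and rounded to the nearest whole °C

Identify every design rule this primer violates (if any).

Base counts: A=9, T=11, G=2, C=4 (length 26).
homopolymer run: longest run = 2 ✓
Tm: Tm = 2·20 + 4·6 = 64°C ✓

Meets all criteria.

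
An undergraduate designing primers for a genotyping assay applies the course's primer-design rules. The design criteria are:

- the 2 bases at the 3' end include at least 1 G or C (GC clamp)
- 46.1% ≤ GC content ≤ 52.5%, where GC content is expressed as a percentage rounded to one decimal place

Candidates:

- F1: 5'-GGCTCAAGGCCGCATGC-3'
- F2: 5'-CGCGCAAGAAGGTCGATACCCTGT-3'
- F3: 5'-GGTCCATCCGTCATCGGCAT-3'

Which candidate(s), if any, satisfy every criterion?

None of the candidates satisfy all criteria.

F1 (17 nt, A=3 T=2 G=6 C=6): 3' end GC has 2 G/C ✓; GC 12/17 = 70.6%, outside 46.1–52.5% ✗ — fails.
F2 (24 nt, A=6 T=4 G=7 C=7): 3' end GT has 1 G/C ✓; GC 14/24 = 58.3%, outside 46.1–52.5% ✗ — fails.
F3 (20 nt, A=3 T=5 G=5 C=7): 3' end AT has 0 G/C, need ≥1 ✗; GC 12/20 = 60.0%, outside 46.1–52.5% ✗ — fails.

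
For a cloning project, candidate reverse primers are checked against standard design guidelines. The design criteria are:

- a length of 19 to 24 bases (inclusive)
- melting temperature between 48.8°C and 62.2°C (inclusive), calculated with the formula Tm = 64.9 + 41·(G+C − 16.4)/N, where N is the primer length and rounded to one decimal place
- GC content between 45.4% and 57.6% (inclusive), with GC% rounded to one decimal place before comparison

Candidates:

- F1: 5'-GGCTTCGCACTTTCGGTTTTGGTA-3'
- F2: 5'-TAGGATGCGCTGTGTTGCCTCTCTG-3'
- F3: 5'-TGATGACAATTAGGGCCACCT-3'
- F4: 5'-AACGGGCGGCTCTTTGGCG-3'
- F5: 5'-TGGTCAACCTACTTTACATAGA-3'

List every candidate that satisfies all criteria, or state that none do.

F1 and F3.

F1 (24 nt, A=2 T=10 G=7 C=5): length 24 ✓; Tm = 64.9 + 41·(12 − 16.4)/24 = 57.4°C ✓; GC 12/24 = 50.0% ✓ — passes.
F2 (25 nt, A=2 T=9 G=8 C=6): length 25, outside 19–24 ✗; Tm = 64.9 + 41·(14 − 16.4)/25 = 61.0°C ✓; GC 14/25 = 56.0% ✓ — fails.
F3 (21 nt, A=6 T=5 G=5 C=5): length 21 ✓; Tm = 64.9 + 41·(10 − 16.4)/21 = 52.4°C ✓; GC 10/21 = 47.6% ✓ — passes.
F4 (19 nt, A=2 T=4 G=8 C=5): length 19 ✓; Tm = 64.9 + 41·(13 − 16.4)/19 = 57.6°C ✓; GC 13/19 = 68.4%, outside 45.4–57.6% ✗ — fails.
F5 (22 nt, A=7 T=7 G=3 C=5): length 22 ✓; Tm = 64.9 + 41·(8 − 16.4)/22 = 49.2°C ✓; GC 8/22 = 36.4%, outside 45.4–57.6% ✗ — fails.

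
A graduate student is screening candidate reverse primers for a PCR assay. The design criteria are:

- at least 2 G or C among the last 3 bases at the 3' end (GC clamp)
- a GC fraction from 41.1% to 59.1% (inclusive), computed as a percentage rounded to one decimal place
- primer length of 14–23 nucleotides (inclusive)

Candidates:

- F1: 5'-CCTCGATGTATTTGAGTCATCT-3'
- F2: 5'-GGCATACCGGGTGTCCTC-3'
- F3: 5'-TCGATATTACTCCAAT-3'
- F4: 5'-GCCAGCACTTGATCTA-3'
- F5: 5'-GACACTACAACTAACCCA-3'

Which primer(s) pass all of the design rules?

F5 only.

F1 (22 nt, A=4 T=9 G=4 C=5): 3' end TCT has 1 G/C, need ≥2 ✗; GC 9/22 = 40.9%, outside 41.1–59.1% ✗; length 22 ✓ — fails.
F2 (18 nt, A=2 T=4 G=6 C=6): 3' end CTC has 2 G/C ✓; GC 12/18 = 66.7%, outside 41.1–59.1% ✗; length 18 ✓ — fails.
F3 (16 nt, A=5 T=6 G=1 C=4): 3' end AAT has 0 G/C, need ≥2 ✗; GC 5/16 = 31.3%, outside 41.1–59.1% ✗; length 16 ✓ — fails.
F4 (16 nt, A=4 T=4 G=3 C=5): 3' end CTA has 1 G/C, need ≥2 ✗; GC 8/16 = 50.0% ✓; length 16 ✓ — fails.
F5 (18 nt, A=8 T=2 G=1 C=7): 3' end CCA has 2 G/C ✓; GC 8/18 = 44.4% ✓; length 18 ✓ — passes.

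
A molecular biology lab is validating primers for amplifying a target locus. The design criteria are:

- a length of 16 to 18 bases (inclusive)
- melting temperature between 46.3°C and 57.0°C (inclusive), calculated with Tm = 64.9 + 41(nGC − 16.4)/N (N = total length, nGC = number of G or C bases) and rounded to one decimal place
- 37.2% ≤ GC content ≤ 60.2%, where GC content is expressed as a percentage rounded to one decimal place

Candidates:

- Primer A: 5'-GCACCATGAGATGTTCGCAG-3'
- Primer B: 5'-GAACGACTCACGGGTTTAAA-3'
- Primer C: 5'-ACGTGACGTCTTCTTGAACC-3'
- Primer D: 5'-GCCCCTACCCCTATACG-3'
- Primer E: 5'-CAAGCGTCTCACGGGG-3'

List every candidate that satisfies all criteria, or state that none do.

None of the candidates satisfy all criteria.

Primer A (20 nt, A=5 T=4 G=6 C=5): length 20, outside 16–18 ✗; Tm = 64.9 + 41·(11 − 16.4)/20 = 53.8°C ✓; GC 11/20 = 55.0% ✓ — fails.
Primer B (20 nt, A=7 T=4 G=5 C=4): length 20, outside 16–18 ✗; Tm = 64.9 + 41·(9 − 16.4)/20 = 49.7°C ✓; GC 9/20 = 45.0% ✓ — fails.
Primer C (20 nt, A=4 T=6 G=4 C=6): length 20, outside 16–18 ✗; Tm = 64.9 + 41·(10 − 16.4)/20 = 51.8°C ✓; GC 10/20 = 50.0% ✓ — fails.
Primer D (17 nt, A=3 T=3 G=2 C=9): length 17 ✓; Tm = 64.9 + 41·(11 − 16.4)/17 = 51.9°C ✓; GC 11/17 = 64.7%, outside 37.2–60.2% ✗ — fails.
Primer E (16 nt, A=3 T=2 G=6 C=5): length 16 ✓; Tm = 64.9 + 41·(11 − 16.4)/16 = 51.1°C ✓; GC 11/16 = 68.8%, outside 37.2–60.2% ✗ — fails.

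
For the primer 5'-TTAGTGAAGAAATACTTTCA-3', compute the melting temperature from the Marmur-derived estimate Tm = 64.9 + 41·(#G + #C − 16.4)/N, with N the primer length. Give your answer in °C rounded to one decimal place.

Base counts: A=8, T=7, G=3, C=2; G+C = 5, N = 20.
Tm = 64.9 + 41·(5 − 16.4)/20 = 64.9 + -467.40/20 = 41.5°C.

41.5°C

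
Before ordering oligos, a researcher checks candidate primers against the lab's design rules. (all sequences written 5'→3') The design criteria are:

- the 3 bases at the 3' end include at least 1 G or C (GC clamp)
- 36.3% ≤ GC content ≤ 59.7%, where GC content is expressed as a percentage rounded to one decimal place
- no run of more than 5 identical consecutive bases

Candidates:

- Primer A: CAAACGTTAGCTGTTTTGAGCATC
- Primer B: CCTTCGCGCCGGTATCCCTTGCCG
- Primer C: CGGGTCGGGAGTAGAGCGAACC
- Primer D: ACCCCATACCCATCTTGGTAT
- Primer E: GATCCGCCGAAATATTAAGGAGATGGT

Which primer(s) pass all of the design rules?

Primer A and Primer E.

Primer A (24 nt, A=6 T=8 G=5 C=5): 3' end ATC has 1 G/C ✓; GC 10/24 = 41.7% ✓; longest run = 4 ✓ — passes.
Primer B (24 nt, A=1 T=6 G=6 C=11): 3' end CCG has 3 G/C ✓; GC 17/24 = 70.8%, outside 36.3–59.7% ✗; longest run = 3 ✓ — fails.
Primer C (22 nt, A=5 T=2 G=10 C=5): 3' end ACC has 2 G/C ✓; GC 15/22 = 68.2%, outside 36.3–59.7% ✗; longest run = 3 ✓ — fails.
Primer D (21 nt, A=5 T=6 G=2 C=8): 3' end TAT has 0 G/C, need ≥1 ✗; GC 10/21 = 47.6% ✓; longest run = 4 ✓ — fails.
Primer E (27 nt, A=9 T=6 G=8 C=4): 3' end GGT has 2 G/C ✓; GC 12/27 = 44.4% ✓; longest run = 3 ✓ — passes.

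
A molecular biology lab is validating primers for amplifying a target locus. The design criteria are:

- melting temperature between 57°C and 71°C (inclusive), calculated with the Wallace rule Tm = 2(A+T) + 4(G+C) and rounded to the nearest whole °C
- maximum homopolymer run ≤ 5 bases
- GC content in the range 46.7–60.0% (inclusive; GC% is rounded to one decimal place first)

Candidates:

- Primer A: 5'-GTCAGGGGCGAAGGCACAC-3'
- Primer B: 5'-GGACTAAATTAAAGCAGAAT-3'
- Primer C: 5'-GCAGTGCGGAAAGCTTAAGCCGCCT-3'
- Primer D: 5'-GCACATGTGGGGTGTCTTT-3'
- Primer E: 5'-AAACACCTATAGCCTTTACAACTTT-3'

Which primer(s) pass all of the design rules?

Primer D only.

Primer A (19 nt, A=5 T=1 G=8 C=5): Tm = 2·6 + 4·13 = 64°C ✓; longest run = 4 ✓; GC 13/19 = 68.4%, outside 46.7–60.0% ✗ — fails.
Primer B (20 nt, A=10 T=4 G=4 C=2): Tm = 2·14 + 4·6 = 52°C, outside 57–71°C ✗; longest run = 3 ✓; GC 6/20 = 30.0%, outside 46.7–60.0% ✗ — fails.
Primer C (25 nt, A=6 T=4 G=8 C=7): Tm = 2·10 + 4·15 = 80°C, outside 57–71°C ✗; longest run = 3 ✓; GC 15/25 = 60.0% ✓ — fails.
Primer D (19 nt, A=2 T=7 G=7 C=3): Tm = 2·9 + 4·10 = 58°C ✓; longest run = 4 ✓; GC 10/19 = 52.6% ✓ — passes.
Primer E (25 nt, A=9 T=8 G=1 C=7): Tm = 2·17 + 4·8 = 66°C ✓; longest run = 3 ✓; GC 8/25 = 32.0%, outside 46.7–60.0% ✗ — fails.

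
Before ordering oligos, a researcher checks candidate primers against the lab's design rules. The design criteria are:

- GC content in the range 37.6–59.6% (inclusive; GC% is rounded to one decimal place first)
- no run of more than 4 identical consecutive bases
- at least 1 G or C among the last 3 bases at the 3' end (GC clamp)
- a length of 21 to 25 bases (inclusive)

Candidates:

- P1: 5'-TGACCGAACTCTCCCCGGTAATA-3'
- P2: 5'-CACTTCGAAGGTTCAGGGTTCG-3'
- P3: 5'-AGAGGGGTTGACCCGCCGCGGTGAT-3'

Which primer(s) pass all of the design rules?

P2 only.

P1 (23 nt, A=6 T=5 G=4 C=8): GC 12/23 = 52.2% ✓; longest run = 4 ✓; 3' end ATA has 0 G/C, need ≥1 ✗; length 23 ✓ — fails.
P2 (22 nt, A=4 T=6 G=7 C=5): GC 12/22 = 54.5% ✓; longest run = 3 ✓; 3' end TCG has 2 G/C ✓; length 22 ✓ — passes.
P3 (25 nt, A=4 T=4 G=11 C=6): GC 17/25 = 68.0%, outside 37.6–59.6% ✗; longest run = 4 ✓; 3' end GAT has 1 G/C ✓; length 25 ✓ — fails.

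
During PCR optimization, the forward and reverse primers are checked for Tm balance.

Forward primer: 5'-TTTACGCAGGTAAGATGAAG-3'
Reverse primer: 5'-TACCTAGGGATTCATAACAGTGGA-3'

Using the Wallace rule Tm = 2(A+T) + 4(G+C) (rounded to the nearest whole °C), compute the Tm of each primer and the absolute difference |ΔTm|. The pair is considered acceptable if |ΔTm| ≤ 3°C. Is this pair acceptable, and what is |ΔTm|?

|ΔTm| = 12°C; the pair is not acceptable.

Forward: A=7 T=5 G=6 C=2 → Tm = 2·12 + 4·8 = 56°C.
Reverse: A=8 T=6 G=6 C=4 → Tm = 2·14 + 4·10 = 68°C.
|ΔTm| = |56 − 68| = 12°C, > 3°C.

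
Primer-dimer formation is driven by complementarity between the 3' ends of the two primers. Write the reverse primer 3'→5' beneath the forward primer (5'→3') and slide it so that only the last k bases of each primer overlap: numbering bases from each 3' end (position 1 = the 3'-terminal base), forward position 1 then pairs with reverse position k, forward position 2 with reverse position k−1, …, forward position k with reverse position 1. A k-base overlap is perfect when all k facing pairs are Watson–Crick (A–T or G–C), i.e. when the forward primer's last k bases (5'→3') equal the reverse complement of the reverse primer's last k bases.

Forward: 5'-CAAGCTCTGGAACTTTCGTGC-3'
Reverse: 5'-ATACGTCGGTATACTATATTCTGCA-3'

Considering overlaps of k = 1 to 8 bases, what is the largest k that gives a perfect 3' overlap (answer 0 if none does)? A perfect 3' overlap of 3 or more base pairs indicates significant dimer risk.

Longest perfect overlap: 3 complementary base pairs; significant dimer risk (threshold 3).

Last 8 bases (5'→3') — forward …TTTCGTGC, reverse …ATTCTGCA.
Reverse complement of the reverse primer's last 8 bases: TGCAGAAT; its first k bases are the reverse complement of the reverse primer's last k bases, so a perfect k-base overlap needs the forward primer's last k bases to equal them.
Comparing (forward last k vs required): k=1: C vs T ✗; k=2: GC vs TG ✗; k=3: TGC vs TGC ✓; k=4: GTGC vs TGCA ✗; k=5: CGTGC vs TGCAG ✗; k=6: TCGTGC vs TGCAGA ✗; k=7: TTCGTGC vs TGCAGAA ✗; k=8: TTTCGTGC vs TGCAGAAT ✗.
Only k = 3 is perfect, so the longest perfect 3' overlap is 3.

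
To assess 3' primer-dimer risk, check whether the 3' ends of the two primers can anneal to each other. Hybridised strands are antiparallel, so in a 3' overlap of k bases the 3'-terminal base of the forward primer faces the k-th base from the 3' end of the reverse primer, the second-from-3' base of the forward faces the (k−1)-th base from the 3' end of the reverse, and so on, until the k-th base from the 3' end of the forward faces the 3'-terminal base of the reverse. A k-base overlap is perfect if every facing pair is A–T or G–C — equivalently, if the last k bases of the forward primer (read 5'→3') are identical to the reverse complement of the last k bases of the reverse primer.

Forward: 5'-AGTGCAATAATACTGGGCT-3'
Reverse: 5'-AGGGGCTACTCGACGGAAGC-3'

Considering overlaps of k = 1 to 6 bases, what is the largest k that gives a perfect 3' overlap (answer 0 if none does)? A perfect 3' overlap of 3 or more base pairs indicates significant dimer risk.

Longest perfect overlap: 3 complementary base pairs; significant dimer risk (threshold 3).

Last 6 bases (5'→3') — forward …TGGGCT, reverse …GGAAGC.
Reverse complement of the reverse primer's last 6 bases: GCTTCC; its first k bases are the reverse complement of the reverse primer's last k bases, so a perfect k-base overlap needs the forward primer's last k bases to equal them.
Comparing (forward last k vs required): k=1: T vs G ✗; k=2: CT vs GC ✗; k=3: GCT vs GCT ✓; k=4: GGCT vs GCTT ✗; k=5: GGGCT vs GCTTC ✗; k=6: TGGGCT vs GCTTCC ✗.
Only k = 3 is perfect, so the longest perfect 3' overlap is 3.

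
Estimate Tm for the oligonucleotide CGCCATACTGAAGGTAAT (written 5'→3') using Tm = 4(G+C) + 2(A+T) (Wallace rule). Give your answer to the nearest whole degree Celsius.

Base counts: A=6, T=4, G=4, C=4 (length 18).
Tm = 2·(6+4) + 4·(4+4) = 2·10 + 4·8 = 20 + 32 = 52°C.

52°C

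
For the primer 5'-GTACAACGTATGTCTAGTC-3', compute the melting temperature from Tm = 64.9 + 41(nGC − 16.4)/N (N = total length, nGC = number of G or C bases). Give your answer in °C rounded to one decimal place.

Base counts: A=5, T=6, G=4, C=4; G+C = 8, N = 19.
Tm = 64.9 + 41·(8 − 16.4)/19 = 64.9 + -344.40/19 = 46.8°C.

46.8°C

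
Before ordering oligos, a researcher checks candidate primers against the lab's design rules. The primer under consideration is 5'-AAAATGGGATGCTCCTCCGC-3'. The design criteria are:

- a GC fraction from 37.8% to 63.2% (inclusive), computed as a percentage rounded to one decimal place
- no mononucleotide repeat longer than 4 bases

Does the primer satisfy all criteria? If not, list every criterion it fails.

Meets all criteria.

Base counts: A=5, T=4, G=5, C=6 (length 20).
GC content: GC 11/20 = 55.0% ✓
homopolymer run: longest run = 4 ✓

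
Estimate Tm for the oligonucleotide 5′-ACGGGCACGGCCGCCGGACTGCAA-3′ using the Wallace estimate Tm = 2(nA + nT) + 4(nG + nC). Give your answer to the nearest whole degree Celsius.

Base counts: A=5, T=1, G=9, C=9 (length 24).
Tm = 2·(5+1) + 4·(9+9) = 2·6 + 4·18 = 12 + 72 = 84°C.

84°C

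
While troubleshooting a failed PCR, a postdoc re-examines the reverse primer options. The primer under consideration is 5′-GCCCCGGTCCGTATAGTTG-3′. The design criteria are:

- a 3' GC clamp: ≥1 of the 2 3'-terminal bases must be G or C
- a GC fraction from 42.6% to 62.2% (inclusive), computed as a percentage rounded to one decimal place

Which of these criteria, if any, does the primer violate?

Base counts: A=2, T=5, G=6, C=6 (length 19).
GC clamp: 3' end TG has 1 G/C ✓
GC content: GC 12/19 = 63.2%, outside 42.6–62.2% ✗

Fails: GC content.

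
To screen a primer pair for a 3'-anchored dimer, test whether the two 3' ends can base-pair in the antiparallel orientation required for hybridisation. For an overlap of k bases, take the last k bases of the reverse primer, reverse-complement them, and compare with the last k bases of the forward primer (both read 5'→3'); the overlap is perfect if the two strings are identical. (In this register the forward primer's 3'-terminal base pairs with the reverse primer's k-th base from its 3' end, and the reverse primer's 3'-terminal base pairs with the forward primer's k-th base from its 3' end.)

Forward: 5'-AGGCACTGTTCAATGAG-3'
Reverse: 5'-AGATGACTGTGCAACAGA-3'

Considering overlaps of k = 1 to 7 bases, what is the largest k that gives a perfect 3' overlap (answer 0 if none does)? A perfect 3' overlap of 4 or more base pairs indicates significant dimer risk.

Longest perfect overlap: 0 complementary base pairs; below the dimer-risk threshold (threshold 4).

Last 7 bases (5'→3') — forward …CAATGAG, reverse …CAACAGA.
Reverse complement of the reverse primer's last 7 bases: TCTGTTG; its first k bases are the reverse complement of the reverse primer's last k bases, so a perfect k-base overlap needs the forward primer's last k bases to equal them.
Comparing (forward last k vs required): k=1: G vs T ✗; k=2: AG vs TC ✗; k=3: GAG vs TCT ✗; k=4: TGAG vs TCTG ✗; k=5: ATGAG vs TCTGT ✗; k=6: AATGAG vs TCTGTT ✗; k=7: CAATGAG vs TCTGTTG ✗.
No overlap length from 1 to 7 is perfect, so the longest perfect 3' overlap is 0.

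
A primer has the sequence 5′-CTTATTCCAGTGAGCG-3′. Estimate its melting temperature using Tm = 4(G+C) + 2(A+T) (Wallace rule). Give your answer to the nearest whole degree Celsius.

48°C

Base counts: A=3, T=5, G=4, C=4 (length 16).
Tm = 2·(3+5) + 4·(4+4) = 2·8 + 4·8 = 16 + 32 = 48°C.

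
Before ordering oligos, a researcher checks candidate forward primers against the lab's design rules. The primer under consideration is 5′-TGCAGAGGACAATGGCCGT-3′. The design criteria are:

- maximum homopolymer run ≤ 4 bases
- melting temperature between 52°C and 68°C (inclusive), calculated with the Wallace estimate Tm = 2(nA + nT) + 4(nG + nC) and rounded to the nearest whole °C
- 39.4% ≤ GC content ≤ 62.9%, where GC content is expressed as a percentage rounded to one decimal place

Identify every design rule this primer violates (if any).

Base counts: A=5, T=3, G=7, C=4 (length 19).
homopolymer run: longest run = 2 ✓
Tm: Tm = 2·8 + 4·11 = 60°C ✓
GC content: GC 11/19 = 57.9% ✓

Meets all criteria.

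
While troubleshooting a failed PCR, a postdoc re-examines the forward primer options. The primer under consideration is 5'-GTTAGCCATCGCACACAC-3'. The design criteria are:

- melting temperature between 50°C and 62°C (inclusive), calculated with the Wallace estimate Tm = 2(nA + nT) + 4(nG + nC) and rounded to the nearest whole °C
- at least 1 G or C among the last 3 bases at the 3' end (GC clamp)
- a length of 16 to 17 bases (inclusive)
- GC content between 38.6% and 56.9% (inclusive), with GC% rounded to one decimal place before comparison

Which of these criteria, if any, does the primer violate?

Fails: length.

Base counts: A=5, T=3, G=3, C=7 (length 18).
Tm: Tm = 2·8 + 4·10 = 56°C ✓
GC clamp: 3' end CAC has 2 G/C ✓
length: length 18, outside 16–17 ✗
GC content: GC 10/18 = 55.6% ✓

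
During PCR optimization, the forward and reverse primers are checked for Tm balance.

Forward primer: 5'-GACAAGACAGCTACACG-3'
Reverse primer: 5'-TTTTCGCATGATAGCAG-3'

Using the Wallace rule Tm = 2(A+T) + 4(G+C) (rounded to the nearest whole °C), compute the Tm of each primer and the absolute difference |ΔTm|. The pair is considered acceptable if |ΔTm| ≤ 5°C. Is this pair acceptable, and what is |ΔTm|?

|ΔTm| = 4°C; the pair is acceptable.

Forward: A=7 T=1 G=4 C=5 → Tm = 2·8 + 4·9 = 52°C.
Reverse: A=4 T=6 G=4 C=3 → Tm = 2·10 + 4·7 = 48°C.
|ΔTm| = |52 − 48| = 4°C, ≤ 5°C.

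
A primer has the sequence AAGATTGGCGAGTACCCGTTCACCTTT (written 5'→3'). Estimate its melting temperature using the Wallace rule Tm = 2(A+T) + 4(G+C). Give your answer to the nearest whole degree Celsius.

Base counts: A=6, T=8, G=6, C=7 (length 27).
Tm = 2·(6+8) + 4·(6+7) = 2·14 + 4·13 = 28 + 52 = 80°C.

80°C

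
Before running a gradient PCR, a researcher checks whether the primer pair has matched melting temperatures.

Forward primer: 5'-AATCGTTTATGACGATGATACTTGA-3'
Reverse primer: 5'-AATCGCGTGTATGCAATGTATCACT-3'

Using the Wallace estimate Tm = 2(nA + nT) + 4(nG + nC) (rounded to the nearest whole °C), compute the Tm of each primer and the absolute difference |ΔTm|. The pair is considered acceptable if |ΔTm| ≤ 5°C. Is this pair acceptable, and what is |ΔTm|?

Forward: A=8 T=9 G=5 C=3 → Tm = 2·17 + 4·8 = 66°C.
Reverse: A=7 T=8 G=5 C=5 → Tm = 2·15 + 4·10 = 70°C.
|ΔTm| = |66 − 70| = 4°C, ≤ 5°C.

|ΔTm| = 4°C; the pair is acceptable.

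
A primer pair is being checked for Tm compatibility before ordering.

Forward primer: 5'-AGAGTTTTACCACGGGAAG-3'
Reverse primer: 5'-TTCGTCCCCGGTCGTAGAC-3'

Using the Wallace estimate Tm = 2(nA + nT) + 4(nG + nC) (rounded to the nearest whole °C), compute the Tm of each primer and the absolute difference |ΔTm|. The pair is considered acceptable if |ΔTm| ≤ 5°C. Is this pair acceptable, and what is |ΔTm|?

|ΔTm| = 6°C; the pair is not acceptable.

Forward: A=6 T=4 G=6 C=3 → Tm = 2·10 + 4·9 = 56°C.
Reverse: A=2 T=5 G=5 C=7 → Tm = 2·7 + 4·12 = 62°C.
|ΔTm| = |56 − 62| = 6°C, > 5°C.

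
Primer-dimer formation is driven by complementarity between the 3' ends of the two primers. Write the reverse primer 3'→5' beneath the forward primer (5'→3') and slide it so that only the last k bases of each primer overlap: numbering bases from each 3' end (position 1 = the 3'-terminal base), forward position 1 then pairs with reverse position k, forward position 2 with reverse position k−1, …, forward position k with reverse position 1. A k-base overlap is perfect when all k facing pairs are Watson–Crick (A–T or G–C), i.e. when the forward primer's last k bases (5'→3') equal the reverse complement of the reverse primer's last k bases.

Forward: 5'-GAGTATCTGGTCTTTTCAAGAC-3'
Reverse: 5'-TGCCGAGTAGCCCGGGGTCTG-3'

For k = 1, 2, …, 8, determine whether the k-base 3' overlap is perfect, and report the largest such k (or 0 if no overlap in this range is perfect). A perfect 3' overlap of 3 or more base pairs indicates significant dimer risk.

Longest perfect overlap: 1 complementary base pair; below the dimer-risk threshold (threshold 3).

Last 8 bases (5'→3') — forward …TTCAAGAC, reverse …GGGGTCTG.
Reverse complement of the reverse primer's last 8 bases: CAGACCCC; its first k bases are the reverse complement of the reverse primer's last k bases, so a perfect k-base overlap needs the forward primer's last k bases to equal them.
Comparing (forward last k vs required): k=1: C vs C ✓; k=2: AC vs CA ✗; k=3: GAC vs CAG ✗; k=4: AGAC vs CAGA ✗; k=5: AAGAC vs CAGAC ✗; k=6: CAAGAC vs CAGACC ✗; k=7: TCAAGAC vs CAGACCC ✗; k=8: TTCAAGAC vs CAGACCCC ✗.
Only k = 1 is perfect, so the longest perfect 3' overlap is 1.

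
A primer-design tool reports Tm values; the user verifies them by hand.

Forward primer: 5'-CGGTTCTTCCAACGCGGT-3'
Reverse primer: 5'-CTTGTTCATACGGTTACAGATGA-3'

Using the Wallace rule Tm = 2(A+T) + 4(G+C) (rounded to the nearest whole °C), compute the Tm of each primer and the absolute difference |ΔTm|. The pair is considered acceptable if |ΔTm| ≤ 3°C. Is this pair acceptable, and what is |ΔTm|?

Forward: A=2 T=5 G=5 C=6 → Tm = 2·7 + 4·11 = 58°C.
Reverse: A=6 T=8 G=5 C=4 → Tm = 2·14 + 4·9 = 64°C.
|ΔTm| = |58 − 64| = 6°C, > 3°C.

|ΔTm| = 6°C; the pair is not acceptable.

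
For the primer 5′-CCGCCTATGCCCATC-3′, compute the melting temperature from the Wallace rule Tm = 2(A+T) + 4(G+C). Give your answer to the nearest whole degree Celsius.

50°C

Base counts: A=2, T=3, G=2, C=8 (length 15).
Tm = 2·(2+3) + 4·(2+8) = 2·5 + 4·10 = 10 + 40 = 50°C.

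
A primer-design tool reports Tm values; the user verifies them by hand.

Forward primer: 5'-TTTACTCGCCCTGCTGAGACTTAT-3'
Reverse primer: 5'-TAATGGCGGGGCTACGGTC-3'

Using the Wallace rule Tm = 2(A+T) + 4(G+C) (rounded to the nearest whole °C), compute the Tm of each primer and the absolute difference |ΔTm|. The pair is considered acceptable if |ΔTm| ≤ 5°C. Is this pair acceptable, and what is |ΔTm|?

|ΔTm| = 8°C; the pair is not acceptable.

Forward: A=4 T=9 G=4 C=7 → Tm = 2·13 + 4·11 = 70°C.
Reverse: A=3 T=4 G=8 C=4 → Tm = 2·7 + 4·12 = 62°C.
|ΔTm| = |70 − 62| = 8°C, > 5°C.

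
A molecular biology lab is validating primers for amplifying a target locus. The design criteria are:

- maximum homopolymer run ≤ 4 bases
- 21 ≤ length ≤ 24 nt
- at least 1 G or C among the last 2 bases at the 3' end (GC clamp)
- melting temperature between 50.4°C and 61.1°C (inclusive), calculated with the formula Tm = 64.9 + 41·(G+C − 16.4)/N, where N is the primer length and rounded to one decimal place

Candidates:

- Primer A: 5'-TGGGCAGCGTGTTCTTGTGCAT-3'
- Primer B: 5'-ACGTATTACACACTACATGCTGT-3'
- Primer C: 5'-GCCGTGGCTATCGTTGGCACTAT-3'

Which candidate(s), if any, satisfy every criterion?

Primer A (22 nt, A=2 T=8 G=8 C=4): longest run = 3 ✓; length 22 ✓; 3' end AT has 0 G/C, need ≥1 ✗; Tm = 64.9 + 41·(12 − 16.4)/22 = 56.7°C ✓ — fails.
Primer B (23 nt, A=7 T=7 G=3 C=6): longest run = 2 ✓; length 23 ✓; 3' end GT has 1 G/C ✓; Tm = 64.9 + 41·(9 − 16.4)/23 = 51.7°C ✓ — passes.
Primer C (23 nt, A=3 T=7 G=7 C=6): longest run = 2 ✓; length 23 ✓; 3' end AT has 0 G/C, need ≥1 ✗; Tm = 64.9 + 41·(13 − 16.4)/23 = 58.8°C ✓ — fails.

Primer B only.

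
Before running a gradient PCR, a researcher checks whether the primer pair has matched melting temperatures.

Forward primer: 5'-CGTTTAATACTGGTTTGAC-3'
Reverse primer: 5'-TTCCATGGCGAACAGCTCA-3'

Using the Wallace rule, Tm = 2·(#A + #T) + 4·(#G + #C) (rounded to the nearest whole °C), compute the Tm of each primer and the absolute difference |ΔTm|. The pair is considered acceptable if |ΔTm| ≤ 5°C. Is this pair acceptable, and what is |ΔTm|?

|ΔTm| = 6°C; the pair is not acceptable.

Forward: A=4 T=8 G=4 C=3 → Tm = 2·12 + 4·7 = 52°C.
Reverse: A=5 T=4 G=4 C=6 → Tm = 2·9 + 4·10 = 58°C.
|ΔTm| = |52 − 58| = 6°C, > 5°C.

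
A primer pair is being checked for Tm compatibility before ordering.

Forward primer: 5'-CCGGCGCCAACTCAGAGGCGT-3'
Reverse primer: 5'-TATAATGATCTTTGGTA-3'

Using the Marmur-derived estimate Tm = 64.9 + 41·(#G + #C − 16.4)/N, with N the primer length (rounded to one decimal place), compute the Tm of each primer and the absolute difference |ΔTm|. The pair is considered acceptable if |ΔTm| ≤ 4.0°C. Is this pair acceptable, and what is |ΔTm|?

Forward: G+C = 15, N = 21 → Tm = 64.9 + 41·(15 − 16.4)/21 = 62.2°C.
Reverse: G+C = 4, N = 17 → Tm = 64.9 + 41·(4 − 16.4)/17 = 35.0°C.
|ΔTm| = |62.2 − 35.0| = 27.2°C, > 4.0°C.

|ΔTm| = 27.2°C; the pair is not acceptable.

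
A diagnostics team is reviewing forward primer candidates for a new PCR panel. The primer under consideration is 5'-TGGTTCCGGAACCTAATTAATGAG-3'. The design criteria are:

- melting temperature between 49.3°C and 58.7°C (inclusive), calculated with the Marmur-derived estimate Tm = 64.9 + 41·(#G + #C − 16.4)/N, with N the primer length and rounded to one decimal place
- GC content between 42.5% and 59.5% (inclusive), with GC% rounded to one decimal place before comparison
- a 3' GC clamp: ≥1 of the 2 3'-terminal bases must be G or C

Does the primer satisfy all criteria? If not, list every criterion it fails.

Fails: GC content.

Base counts: A=7, T=7, G=6, C=4 (length 24).
Tm: Tm = 64.9 + 41·(10 − 16.4)/24 = 54.0°C ✓
GC content: GC 10/24 = 41.7%, outside 42.5–59.5% ✗
GC clamp: 3' end AG has 1 G/C ✓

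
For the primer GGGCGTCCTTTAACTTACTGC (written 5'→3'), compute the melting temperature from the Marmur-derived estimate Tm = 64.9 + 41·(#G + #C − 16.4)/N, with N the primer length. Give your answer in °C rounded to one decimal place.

54.4°C

Base counts: A=3, T=7, G=5, C=6; G+C = 11, N = 21.
Tm = 64.9 + 41·(11 − 16.4)/21 = 64.9 + -221.40/21 = 54.4°C.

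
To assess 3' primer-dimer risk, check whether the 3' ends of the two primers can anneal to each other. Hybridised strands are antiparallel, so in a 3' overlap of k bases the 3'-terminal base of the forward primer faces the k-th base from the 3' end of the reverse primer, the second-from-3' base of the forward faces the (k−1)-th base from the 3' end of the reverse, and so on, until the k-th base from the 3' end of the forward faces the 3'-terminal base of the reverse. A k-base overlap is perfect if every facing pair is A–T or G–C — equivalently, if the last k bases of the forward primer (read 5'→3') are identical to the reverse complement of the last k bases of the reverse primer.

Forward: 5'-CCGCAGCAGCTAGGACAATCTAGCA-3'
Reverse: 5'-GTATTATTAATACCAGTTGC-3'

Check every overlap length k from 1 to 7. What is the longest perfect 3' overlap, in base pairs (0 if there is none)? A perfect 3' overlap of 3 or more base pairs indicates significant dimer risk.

Last 7 bases (5'→3') — forward …TCTAGCA, reverse …CAGTTGC.
Reverse complement of the reverse primer's last 7 bases: GCAACTG; its first k bases are the reverse complement of the reverse primer's last k bases, so a perfect k-base overlap needs the forward primer's last k bases to equal them.
Comparing (forward last k vs required): k=1: A vs G ✗; k=2: CA vs GC ✗; k=3: GCA vs GCA ✓; k=4: AGCA vs GCAA ✗; k=5: TAGCA vs GCAAC ✗; k=6: CTAGCA vs GCAACT ✗; k=7: TCTAGCA vs GCAACTG ✗.
Only k = 3 is perfect, so the longest perfect 3' overlap is 3.

Longest perfect overlap: 3 complementary base pairs; significant dimer risk (threshold 3).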